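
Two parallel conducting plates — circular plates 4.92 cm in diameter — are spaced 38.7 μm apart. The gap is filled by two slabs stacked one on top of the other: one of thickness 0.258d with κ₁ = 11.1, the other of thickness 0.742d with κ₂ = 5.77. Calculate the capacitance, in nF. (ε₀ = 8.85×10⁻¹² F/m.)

A = π(4.92/2 cm)² = 1.90×10⁻³ m².
Stacked slabs ⇒ two capacitors in series, each with the full plate area.
C₁ = κ₁ε₀A/d₁ = 11.1 × 8.85×10⁻¹² × 1.90×10⁻³ / 9.98×10⁻⁶ = 1.87×10⁻⁸ F.
C₂ = κ₂ε₀A/d₂ = 5.77 × 8.85×10⁻¹² × 1.90×10⁻³ / 2.87×10⁻⁵ = 3.38×10⁻⁹ F.
C = (1/C₁ + 1/C₂)⁻¹ = 2.86×10⁻⁹ F.

C ≈ 2.86 nF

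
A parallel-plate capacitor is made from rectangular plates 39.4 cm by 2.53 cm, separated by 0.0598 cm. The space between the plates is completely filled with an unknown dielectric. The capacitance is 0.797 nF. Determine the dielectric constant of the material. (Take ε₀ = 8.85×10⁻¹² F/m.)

5.40

A = 39.4 × 2.53 cm² = 9.97×10⁻³ m².
κ = Cd/(ε₀A) = 7.97×10⁻¹⁰ × 5.98×10⁻⁴ / (8.85×10⁻¹² × 9.97×10⁻³) = 5.40.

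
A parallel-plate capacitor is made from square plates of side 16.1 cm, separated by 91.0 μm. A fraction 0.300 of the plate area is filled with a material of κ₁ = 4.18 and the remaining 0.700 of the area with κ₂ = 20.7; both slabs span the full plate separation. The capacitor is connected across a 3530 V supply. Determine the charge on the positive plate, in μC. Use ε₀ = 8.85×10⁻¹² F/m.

140 μC

A = (16.1 cm)² = 2.59×10⁻² m².
Side-by-side slabs ⇒ two capacitors in parallel, each spanning the full gap.
C₁ = κ₁ε₀A₁/d = 4.18 × 8.85×10⁻¹² × 7.78×10⁻³ / 9.10×10⁻⁵ = 3.16×10⁻⁹ F.
C₂ = κ₂ε₀A₂/d = 20.7 × 8.85×10⁻¹² × 1.81×10⁻² / 9.10×10⁻⁵ = 3.65×10⁻⁸ F.
C = C₁ + C₂ = 3.97×10⁻⁸ F.
Q = CV = 3.97×10⁻⁸ × 3530 = 1.40×10⁻⁴ C.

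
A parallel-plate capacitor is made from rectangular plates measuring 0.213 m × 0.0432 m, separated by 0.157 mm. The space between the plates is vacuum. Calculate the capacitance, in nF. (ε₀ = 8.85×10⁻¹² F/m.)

A = 0.213 × 0.0432 m² = 9.20×10⁻³ m².
C = ε₀A/d = 8.85×10⁻¹² × 9.20×10⁻³ / 1.57×10⁻⁴ = 5.19×10⁻¹⁰ F.

C ≈ 0.519 nF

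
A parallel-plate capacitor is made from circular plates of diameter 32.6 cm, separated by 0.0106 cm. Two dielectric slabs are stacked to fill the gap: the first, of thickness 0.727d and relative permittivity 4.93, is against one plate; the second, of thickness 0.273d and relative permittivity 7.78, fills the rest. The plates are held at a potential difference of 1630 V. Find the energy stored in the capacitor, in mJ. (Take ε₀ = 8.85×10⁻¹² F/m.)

A = π(32.6/2 cm)² = 8.35×10⁻² m².
Stacked slabs ⇒ two capacitors in series, each with the full plate area.
C₁ = κ₁ε₀A/d₁ = 4.93 × 8.85×10⁻¹² × 8.35×10⁻² / 7.71×10⁻⁵ = 4.73×10⁻⁸ F.
C₂ = κ₂ε₀A/d₂ = 7.78 × 8.85×10⁻¹² × 8.35×10⁻² / 2.89×10⁻⁵ = 1.99×10⁻⁷ F.
C = (1/C₁ + 1/C₂)⁻¹ = 3.82×10⁻⁸ F.
U = ½CV² = ½ × 3.82×10⁻⁸ × (1630)² = 5.07×10⁻² J.

50.7 mJ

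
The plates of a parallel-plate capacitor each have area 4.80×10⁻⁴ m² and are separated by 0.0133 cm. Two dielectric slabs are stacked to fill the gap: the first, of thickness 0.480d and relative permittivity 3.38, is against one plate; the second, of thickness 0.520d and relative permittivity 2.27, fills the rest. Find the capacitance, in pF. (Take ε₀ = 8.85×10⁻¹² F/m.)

Stacked slabs ⇒ two capacitors in series, each with the full plate area.
C₁ = κ₁ε₀A/d₁ = 3.38 × 8.85×10⁻¹² × 4.80×10⁻⁴ / 6.38×10⁻⁵ = 2.25×10⁻¹⁰ F.
C₂ = κ₂ε₀A/d₂ = 2.27 × 8.85×10⁻¹² × 4.80×10⁻⁴ / 6.92×10⁻⁵ = 1.39×10⁻¹⁰ F.
C = (1/C₁ + 1/C₂)⁻¹ = 8.61×10⁻¹¹ F.

C ≈ 86.1 pF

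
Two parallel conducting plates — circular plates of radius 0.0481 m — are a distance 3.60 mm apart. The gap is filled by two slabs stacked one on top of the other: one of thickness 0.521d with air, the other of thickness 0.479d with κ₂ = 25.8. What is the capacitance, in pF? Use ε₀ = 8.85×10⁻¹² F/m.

A = π(0.0481 m)² = 7.27×10⁻³ m².
Stacked slabs ⇒ two capacitors in series, each with the full plate area.
C₁ = κ₁ε₀A/d₁ = 1.00 × 8.85×10⁻¹² × 7.27×10⁻³ / 1.88×10⁻³ = 3.43×10⁻¹¹ F.
C₂ = κ₂ε₀A/d₂ = 25.8 × 8.85×10⁻¹² × 7.27×10⁻³ / 1.72×10⁻³ = 9.62×10⁻¹⁰ F.
C = (1/C₁ + 1/C₂)⁻¹ = 3.31×10⁻¹¹ F.

33.1 pF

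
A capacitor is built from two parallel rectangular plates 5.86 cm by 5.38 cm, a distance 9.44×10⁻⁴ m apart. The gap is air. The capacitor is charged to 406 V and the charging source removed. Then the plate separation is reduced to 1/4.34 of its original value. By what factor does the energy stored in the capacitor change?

Isolated ⇒ Q is held fixed.
C₂ = 4.34 C₁ and U = Q²/(2C), so U₂/U₁ = C₁/C₂ = 0.230.

U₂/U₁ ≈ 0.230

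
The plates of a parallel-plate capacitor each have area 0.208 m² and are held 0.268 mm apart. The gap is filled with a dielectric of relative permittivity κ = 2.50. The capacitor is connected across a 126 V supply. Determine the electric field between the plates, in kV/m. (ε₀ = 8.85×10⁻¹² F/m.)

E = V/d = 126 / 2.68×10⁻⁴ = 4.70×10⁵ V/m.

E ≈ 470 kV/m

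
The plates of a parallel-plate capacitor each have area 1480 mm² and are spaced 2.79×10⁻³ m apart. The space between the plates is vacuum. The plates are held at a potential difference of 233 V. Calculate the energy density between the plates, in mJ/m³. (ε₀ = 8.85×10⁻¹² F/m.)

30.9 mJ/m³

E = V/d = 233 / 2.79×10⁻³ = 8.35×10⁴ V/m.
u = ½ε₀E² = ½ × 8.85×10⁻¹² × (8.35×10⁴)² = 3.09×10⁻² J/m³.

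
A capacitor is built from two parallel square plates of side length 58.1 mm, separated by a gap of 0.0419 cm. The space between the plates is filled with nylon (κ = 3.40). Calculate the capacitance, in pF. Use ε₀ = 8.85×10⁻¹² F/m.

C ≈ 242 pF

A = (58.1 mm)² = 3.38×10⁻³ m².
C = κε₀A/d = 3.40 × 8.85×10⁻¹² × 3.38×10⁻³ / 4.19×10⁻⁴ = 2.42×10⁻¹⁰ F.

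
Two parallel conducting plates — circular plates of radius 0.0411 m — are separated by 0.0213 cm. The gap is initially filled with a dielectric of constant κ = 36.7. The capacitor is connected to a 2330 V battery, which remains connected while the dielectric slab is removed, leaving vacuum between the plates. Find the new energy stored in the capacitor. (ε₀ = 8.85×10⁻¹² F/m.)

U ≈ 0.599 mJ

A = π(0.0411 m)² = 5.31×10⁻³ m².
Initially C₁ = κε₀A/d = 36.7 × 8.85×10⁻¹² × 5.31×10⁻³ / 2.13×10⁻⁴ = 8.09×10⁻⁹ F.
U₁ = 2.20×10⁻² J.
Battery connected ⇒ V is held fixed. C₂ = 0.0272 C₁ and U = ½CV², so U₂/U₁ = C₂/C₁ = 0.0272.
U₂ = 0.0272 × 2.20×10⁻² = 5.99×10⁻⁴ J.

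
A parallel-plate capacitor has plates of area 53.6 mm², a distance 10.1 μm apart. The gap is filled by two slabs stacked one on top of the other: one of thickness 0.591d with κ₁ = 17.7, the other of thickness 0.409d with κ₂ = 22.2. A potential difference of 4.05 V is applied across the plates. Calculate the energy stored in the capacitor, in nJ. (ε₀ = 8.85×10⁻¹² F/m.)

U ≈ 7.43 nJ

A = 53.6 mm² = 5.36×10⁻⁵ m².
Stacked slabs ⇒ two capacitors in series, each with the full plate area.
C₁ = κ₁ε₀A/d₁ = 17.7 × 8.85×10⁻¹² × 5.36×10⁻⁵ / 5.97×10⁻⁶ = 1.41×10⁻⁹ F.
C₂ = κ₂ε₀A/d₂ = 22.2 × 8.85×10⁻¹² × 5.36×10⁻⁵ / 4.13×10⁻⁶ = 2.55×10⁻⁹ F.
C = (1/C₁ + 1/C₂)⁻¹ = 9.06×10⁻¹⁰ F.
U = ½CV² = ½ × 9.06×10⁻¹⁰ × (4.05)² = 7.43×10⁻⁹ J.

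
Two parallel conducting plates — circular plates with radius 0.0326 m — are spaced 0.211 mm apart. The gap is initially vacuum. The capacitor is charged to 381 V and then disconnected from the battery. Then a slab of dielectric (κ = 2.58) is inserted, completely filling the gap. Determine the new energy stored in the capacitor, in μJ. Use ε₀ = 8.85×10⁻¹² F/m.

A = π(0.0326 m)² = 3.34×10⁻³ m².
Initially C₁ = ε₀A/d = 8.85×10⁻¹² × 3.34×10⁻³ / 2.11×10⁻⁴ = 1.40×10⁻¹⁰ F.
U₁ = 1.02×10⁻⁵ J.
Isolated ⇒ Q is held fixed. C₂ = 2.58 C₁ and U = Q²/(2C), so U₂/U₁ = C₁/C₂ = 0.388.
U₂ = 0.388 × 1.02×10⁻⁵ = 3.94×10⁻⁶ J.

U ≈ 3.94 μJ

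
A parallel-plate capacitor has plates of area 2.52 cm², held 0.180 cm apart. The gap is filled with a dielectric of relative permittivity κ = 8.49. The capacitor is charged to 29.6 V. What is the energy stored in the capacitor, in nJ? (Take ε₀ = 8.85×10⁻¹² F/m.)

A = 2.52 cm² = 2.52×10⁻⁴ m².
C = κε₀A/d = 8.49 × 8.85×10⁻¹² × 2.52×10⁻⁴ / 1.80×10⁻³ = 1.05×10⁻¹¹ F.
U = ½CV² = ½ × 1.05×10⁻¹¹ × (29.6)² = 4.61×10⁻⁹ J.

4.61 nJ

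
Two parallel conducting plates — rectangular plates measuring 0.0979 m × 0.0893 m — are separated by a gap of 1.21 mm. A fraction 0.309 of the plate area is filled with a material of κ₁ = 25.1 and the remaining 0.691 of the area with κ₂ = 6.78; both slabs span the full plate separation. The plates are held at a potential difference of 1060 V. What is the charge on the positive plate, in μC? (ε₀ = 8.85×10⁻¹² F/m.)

Q ≈ 0.843 μC

A = 0.0979 × 0.0893 m² = 8.74×10⁻³ m².
Side-by-side slabs ⇒ two capacitors in parallel, each spanning the full gap.
C₁ = κ₁ε₀A₁/d = 25.1 × 8.85×10⁻¹² × 2.70×10⁻³ / 1.21×10⁻³ = 4.96×10⁻¹⁰ F.
C₂ = κ₂ε₀A₂/d = 6.78 × 8.85×10⁻¹² × 6.04×10⁻³ / 1.21×10⁻³ = 3.00×10⁻¹⁰ F.
C = C₁ + C₂ = 7.96×10⁻¹⁰ F.
Q = CV = 7.96×10⁻¹⁰ × 1060 = 8.43×10⁻⁷ C.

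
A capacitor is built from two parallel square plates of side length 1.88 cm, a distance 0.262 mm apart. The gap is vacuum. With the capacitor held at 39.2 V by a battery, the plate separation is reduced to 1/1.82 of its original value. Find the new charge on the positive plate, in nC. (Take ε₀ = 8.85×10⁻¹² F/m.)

A = (1.88 cm)² = 3.53×10⁻⁴ m².
Initially C₁ = ε₀A/d = 8.85×10⁻¹² × 3.53×10⁻⁴ / 2.62×10⁻⁴ = 1.19×10⁻¹¹ F.
Q₁ = 4.68×10⁻¹⁰ C.
Battery connected ⇒ V is held fixed. C₂ = 1.82 C₁ and Q = CV, so Q₂/Q₁ = C₂/C₁ = 1.82.
Q₂ = 1.82 × 4.68×10⁻¹⁰ = 8.52×10⁻¹⁰ C.

0.852 nC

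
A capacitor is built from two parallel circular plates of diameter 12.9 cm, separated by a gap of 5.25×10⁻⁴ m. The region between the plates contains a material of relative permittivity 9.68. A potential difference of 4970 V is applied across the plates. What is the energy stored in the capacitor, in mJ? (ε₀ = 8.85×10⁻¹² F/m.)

A = π(12.9/2 cm)² = 1.31×10⁻² m².
C = κε₀A/d = 9.68 × 8.85×10⁻¹² × 1.31×10⁻² / 5.25×10⁻⁴ = 2.13×10⁻⁹ F.
U = ½CV² = ½ × 2.13×10⁻⁹ × (4970)² = 2.63×10⁻² J.

26.3 mJ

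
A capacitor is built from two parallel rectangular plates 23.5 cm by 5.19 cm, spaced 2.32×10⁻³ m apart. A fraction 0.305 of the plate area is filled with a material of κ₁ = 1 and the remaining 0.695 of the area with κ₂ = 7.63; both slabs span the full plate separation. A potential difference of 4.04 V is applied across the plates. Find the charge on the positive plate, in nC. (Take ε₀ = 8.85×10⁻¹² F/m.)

Q ≈ 1.05 nC

A = 23.5 × 5.19 cm² = 1.22×10⁻² m².
Side-by-side slabs ⇒ two capacitors in parallel, each spanning the full gap.
C₁ = κ₁ε₀A₁/d = 1.00 × 8.85×10⁻¹² × 3.72×10⁻³ / 2.32×10⁻³ = 1.42×10⁻¹¹ F.
C₂ = κ₂ε₀A₂/d = 7.63 × 8.85×10⁻¹² × 8.48×10⁻³ / 2.32×10⁻³ = 2.47×10⁻¹⁰ F.
C = C₁ + C₂ = 2.61×10⁻¹⁰ F.
Q = CV = 2.61×10⁻¹⁰ × 4.04 = 1.05×10⁻⁹ C.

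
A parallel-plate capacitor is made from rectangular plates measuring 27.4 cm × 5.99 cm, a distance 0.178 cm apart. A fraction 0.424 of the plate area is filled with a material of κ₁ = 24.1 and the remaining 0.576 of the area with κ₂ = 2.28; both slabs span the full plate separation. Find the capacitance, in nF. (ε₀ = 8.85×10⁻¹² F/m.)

A = 27.4 × 5.99 cm² = 1.64×10⁻² m².
Side-by-side slabs ⇒ two capacitors in parallel, each spanning the full gap.
C₁ = κ₁ε₀A₁/d = 24.1 × 8.85×10⁻¹² × 6.96×10⁻³ / 1.78×10⁻³ = 8.34×10⁻¹⁰ F.
C₂ = κ₂ε₀A₂/d = 2.28 × 8.85×10⁻¹² × 9.45×10⁻³ / 1.78×10⁻³ = 1.07×10⁻¹⁰ F.
C = C₁ + C₂ = 9.41×10⁻¹⁰ F.

C ≈ 0.941 nF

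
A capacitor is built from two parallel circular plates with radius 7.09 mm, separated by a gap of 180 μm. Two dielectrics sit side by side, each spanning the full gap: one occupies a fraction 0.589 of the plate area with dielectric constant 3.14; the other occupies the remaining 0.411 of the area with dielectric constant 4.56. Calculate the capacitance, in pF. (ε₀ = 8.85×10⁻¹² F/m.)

C ≈ 28.9 pF

A = π(7.09 mm)² = 1.58×10⁻⁴ m².
Side-by-side slabs ⇒ two capacitors in parallel, each spanning the full gap.
C₁ = κ₁ε₀A₁/d = 3.14 × 8.85×10⁻¹² × 9.30×10⁻⁵ / 1.80×10⁻⁴ = 1.44×10⁻¹¹ F.
C₂ = κ₂ε₀A₂/d = 4.56 × 8.85×10⁻¹² × 6.49×10⁻⁵ / 1.80×10⁻⁴ = 1.46×10⁻¹¹ F.
C = C₁ + C₂ = 2.89×10⁻¹¹ F.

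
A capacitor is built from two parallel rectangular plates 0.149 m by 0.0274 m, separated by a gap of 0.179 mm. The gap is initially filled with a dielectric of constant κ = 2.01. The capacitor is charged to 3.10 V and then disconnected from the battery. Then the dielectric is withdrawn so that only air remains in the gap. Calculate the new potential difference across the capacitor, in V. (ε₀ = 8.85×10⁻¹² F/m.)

A = 0.149 × 0.0274 m² = 4.08×10⁻³ m².
Initially C₁ = κε₀A/d = 2.01 × 8.85×10⁻¹² × 4.08×10⁻³ / 1.79×10⁻⁴ = 4.06×10⁻¹⁰ F.
V₁ = 3.10 V.
Isolated ⇒ Q is held fixed. C₂ = 0.498 C₁ and V = Q/C, so V₂/V₁ = C₁/C₂ = 2.01.
V₂ = 2.01 × 3.10 = 6.23 V.

V ≈ 6.23 V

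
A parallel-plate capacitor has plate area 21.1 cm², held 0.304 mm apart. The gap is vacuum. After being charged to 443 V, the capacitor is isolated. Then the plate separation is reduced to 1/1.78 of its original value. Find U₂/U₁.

Isolated ⇒ Q is held fixed.
C₂ = 1.78 C₁ and U = Q²/(2C), so U₂/U₁ = C₁/C₂ = 0.562.

U₂/U₁ ≈ 0.562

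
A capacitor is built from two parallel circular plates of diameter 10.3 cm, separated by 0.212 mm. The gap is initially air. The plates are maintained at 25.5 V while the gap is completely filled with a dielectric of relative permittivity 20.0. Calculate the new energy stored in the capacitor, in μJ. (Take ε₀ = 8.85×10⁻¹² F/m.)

A = π(10.3/2 cm)² = 8.33×10⁻³ m².
Initially C₁ = ε₀A/d = 8.85×10⁻¹² × 8.33×10⁻³ / 2.12×10⁻⁴ = 3.48×10⁻¹⁰ F.
U₁ = 1.13×10⁻⁷ J.
Battery connected ⇒ V is held fixed. C₂ = 20.0 C₁ and U = ½CV², so U₂/U₁ = C₂/C₁ = 20.0.
U₂ = 20.0 × 1.13×10⁻⁷ = 2.26×10⁻⁶ J.

2.26 μJ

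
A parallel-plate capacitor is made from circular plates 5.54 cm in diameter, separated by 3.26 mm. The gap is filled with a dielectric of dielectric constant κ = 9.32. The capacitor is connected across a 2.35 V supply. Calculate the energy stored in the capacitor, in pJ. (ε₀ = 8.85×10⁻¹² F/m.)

168 pJ

A = π(5.54/2 cm)² = 2.41×10⁻³ m².
C = κε₀A/d = 9.32 × 8.85×10⁻¹² × 2.41×10⁻³ / 3.26×10⁻³ = 6.10×10⁻¹¹ F.
U = ½CV² = ½ × 6.10×10⁻¹¹ × (2.35)² = 1.68×10⁻¹⁰ J.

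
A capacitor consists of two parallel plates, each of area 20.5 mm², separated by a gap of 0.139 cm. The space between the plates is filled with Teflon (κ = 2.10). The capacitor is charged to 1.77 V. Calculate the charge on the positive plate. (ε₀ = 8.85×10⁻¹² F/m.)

A = 20.5 mm² = 2.05×10⁻⁵ m².
C = κε₀A/d = 2.10 × 8.85×10⁻¹² × 2.05×10⁻⁵ / 1.39×10⁻³ = 2.74×10⁻¹³ F.
Q = CV = 2.74×10⁻¹³ × 1.77 = 4.85×10⁻¹³ C.

4.85×10⁻⁴ nC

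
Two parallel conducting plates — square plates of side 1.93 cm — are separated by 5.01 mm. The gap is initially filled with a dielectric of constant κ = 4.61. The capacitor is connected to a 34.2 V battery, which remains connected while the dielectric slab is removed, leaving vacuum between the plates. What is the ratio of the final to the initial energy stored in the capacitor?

Battery connected ⇒ V is held fixed.
C₂ = 0.217 C₁ and U = ½CV², so U₂/U₁ = C₂/C₁ = 0.217.

0.217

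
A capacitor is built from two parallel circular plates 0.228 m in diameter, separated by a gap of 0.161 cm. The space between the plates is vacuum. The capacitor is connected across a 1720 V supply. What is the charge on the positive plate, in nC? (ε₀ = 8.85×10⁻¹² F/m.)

A = π(0.228/2 m)² = 4.08×10⁻² m².
C = ε₀A/d = 8.85×10⁻¹² × 4.08×10⁻² / 1.61×10⁻³ = 2.24×10⁻¹⁰ F.
Q = CV = 2.24×10⁻¹⁰ × 1720 = 3.86×10⁻⁷ C.

Q ≈ 386 nC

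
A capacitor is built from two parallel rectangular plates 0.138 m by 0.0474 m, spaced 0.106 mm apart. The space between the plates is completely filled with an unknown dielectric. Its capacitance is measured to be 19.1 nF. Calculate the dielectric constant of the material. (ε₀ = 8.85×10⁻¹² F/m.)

κ ≈ 35.0

A = 0.138 × 0.0474 m² = 6.54×10⁻³ m².
κ = Cd/(ε₀A) = 1.91×10⁻⁸ × 1.06×10⁻⁴ / (8.85×10⁻¹² × 6.54×10⁻³) = 35.0.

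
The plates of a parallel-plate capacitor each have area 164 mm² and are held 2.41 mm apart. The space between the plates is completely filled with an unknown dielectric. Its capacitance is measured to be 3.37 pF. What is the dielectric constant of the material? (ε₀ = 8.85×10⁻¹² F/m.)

A = 164 mm² = 1.64×10⁻⁴ m².
κ = Cd/(ε₀A) = 3.37×10⁻¹² × 2.41×10⁻³ / (8.85×10⁻¹² × 1.64×10⁻⁴) = 5.60.

κ ≈ 5.60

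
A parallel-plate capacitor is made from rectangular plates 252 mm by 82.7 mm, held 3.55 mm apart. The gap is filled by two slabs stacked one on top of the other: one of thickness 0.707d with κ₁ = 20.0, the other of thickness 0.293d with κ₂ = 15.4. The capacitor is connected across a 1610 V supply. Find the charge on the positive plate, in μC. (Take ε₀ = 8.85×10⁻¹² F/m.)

Q ≈ 1.54 μC

A = 252 × 82.7 mm² = 2.08×10⁻² m².
Stacked slabs ⇒ two capacitors in series, each with the full plate area.
C₁ = κ₁ε₀A/d₁ = 20.0 × 8.85×10⁻¹² × 2.08×10⁻² / 2.51×10⁻³ = 1.47×10⁻⁹ F.
C₂ = κ₂ε₀A/d₂ = 15.4 × 8.85×10⁻¹² × 2.08×10⁻² / 1.04×10⁻³ = 2.73×10⁻⁹ F.
C = (1/C₁ + 1/C₂)⁻¹ = 9.55×10⁻¹⁰ F.
Q = CV = 9.55×10⁻¹⁰ × 1610 = 1.54×10⁻⁶ C.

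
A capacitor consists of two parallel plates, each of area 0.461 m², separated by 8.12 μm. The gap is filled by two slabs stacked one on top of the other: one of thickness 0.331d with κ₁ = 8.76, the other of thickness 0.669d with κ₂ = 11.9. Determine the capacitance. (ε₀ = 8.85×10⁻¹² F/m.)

Stacked slabs ⇒ two capacitors in series, each with the full plate area.
C₁ = κ₁ε₀A/d₁ = 8.76 × 8.85×10⁻¹² × 0.461 / 2.69×10⁻⁶ = 1.33×10⁻⁵ F.
C₂ = κ₂ε₀A/d₂ = 11.9 × 8.85×10⁻¹² × 0.461 / 5.43×10⁻⁶ = 8.94×10⁻⁶ F.
C = (1/C₁ + 1/C₂)⁻¹ = 5.34×10⁻⁶ F.

C ≈ 5.34 μF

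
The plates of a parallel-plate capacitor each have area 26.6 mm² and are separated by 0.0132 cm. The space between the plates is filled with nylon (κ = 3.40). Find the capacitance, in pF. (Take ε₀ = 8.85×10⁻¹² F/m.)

C ≈ 6.06 pF

A = 26.6 mm² = 2.66×10⁻⁵ m².
C = κε₀A/d = 3.40 × 8.85×10⁻¹² × 2.66×10⁻⁵ / 1.32×10⁻⁴ = 6.06×10⁻¹² F.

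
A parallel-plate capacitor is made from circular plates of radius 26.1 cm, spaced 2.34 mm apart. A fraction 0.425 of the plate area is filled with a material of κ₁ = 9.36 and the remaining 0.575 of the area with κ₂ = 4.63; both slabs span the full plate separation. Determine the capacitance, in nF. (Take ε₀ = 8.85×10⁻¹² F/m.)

5.37 nF

A = π(26.1 cm)² = 0.214 m².
Side-by-side slabs ⇒ two capacitors in parallel, each spanning the full gap.
C₁ = κ₁ε₀A₁/d = 9.36 × 8.85×10⁻¹² × 9.10×10⁻² / 2.34×10⁻³ = 3.22×10⁻⁹ F.
C₂ = κ₂ε₀A₂/d = 4.63 × 8.85×10⁻¹² × 0.123 / 2.34×10⁻³ = 2.15×10⁻⁹ F.
C = C₁ + C₂ = 5.37×10⁻⁹ F.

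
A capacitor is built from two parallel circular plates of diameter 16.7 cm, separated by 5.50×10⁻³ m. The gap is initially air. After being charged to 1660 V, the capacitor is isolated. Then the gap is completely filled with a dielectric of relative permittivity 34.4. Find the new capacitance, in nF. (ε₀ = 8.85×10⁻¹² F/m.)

A = π(16.7/2 cm)² = 2.19×10⁻² m².
Initially C₁ = ε₀A/d = 8.85×10⁻¹² × 2.19×10⁻² / 5.50×10⁻³ = 3.52×10⁻¹¹ F.
C = κε₀A/d scales with κ, so C₂/C₁ = κ = 34.4.
C₂ = 34.4 × 3.52×10⁻¹¹ = 1.21×10⁻⁹ F.

1.21 nF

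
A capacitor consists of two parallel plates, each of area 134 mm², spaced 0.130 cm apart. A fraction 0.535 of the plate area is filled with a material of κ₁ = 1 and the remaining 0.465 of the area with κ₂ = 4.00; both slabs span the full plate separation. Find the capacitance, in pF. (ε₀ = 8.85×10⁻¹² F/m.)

A = 134 mm² = 1.34×10⁻⁴ m².
Side-by-side slabs ⇒ two capacitors in parallel, each spanning the full gap.
C₁ = κ₁ε₀A₁/d = 1.00 × 8.85×10⁻¹² × 7.17×10⁻⁵ / 1.30×10⁻³ = 4.88×10⁻¹³ F.
C₂ = κ₂ε₀A₂/d = 4.00 × 8.85×10⁻¹² × 6.23×10⁻⁵ / 1.30×10⁻³ = 1.70×10⁻¹² F.
C = C₁ + C₂ = 2.18×10⁻¹² F.

2.18 pF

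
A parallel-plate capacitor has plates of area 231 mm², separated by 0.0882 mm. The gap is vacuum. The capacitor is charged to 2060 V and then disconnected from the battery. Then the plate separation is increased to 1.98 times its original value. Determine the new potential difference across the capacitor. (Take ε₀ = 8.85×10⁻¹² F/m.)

V ≈ 4.08 kV

A = 231 mm² = 2.31×10⁻⁴ m².
Initially C₁ = ε₀A/d = 8.85×10⁻¹² × 2.31×10⁻⁴ / 8.82×10⁻⁵ = 2.32×10⁻¹¹ F.
V₁ = 2.06×10³ V.
Isolated ⇒ Q is held fixed. C₂ = 0.505 C₁ and V = Q/C, so V₂/V₁ = C₁/C₂ = 1.98.
V₂ = 1.98 × 2.06×10³ = 4.08×10³ V.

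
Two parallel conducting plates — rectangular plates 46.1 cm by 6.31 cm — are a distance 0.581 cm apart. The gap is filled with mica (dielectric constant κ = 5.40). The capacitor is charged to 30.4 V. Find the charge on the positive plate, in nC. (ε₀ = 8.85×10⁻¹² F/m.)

Q ≈ 7.27 nC

A = 46.1 × 6.31 cm² = 2.91×10⁻² m².
C = κε₀A/d = 5.40 × 8.85×10⁻¹² × 2.91×10⁻² / 5.81×10⁻³ = 2.39×10⁻¹⁰ F.
Q = CV = 2.39×10⁻¹⁰ × 30.4 = 7.27×10⁻⁹ C.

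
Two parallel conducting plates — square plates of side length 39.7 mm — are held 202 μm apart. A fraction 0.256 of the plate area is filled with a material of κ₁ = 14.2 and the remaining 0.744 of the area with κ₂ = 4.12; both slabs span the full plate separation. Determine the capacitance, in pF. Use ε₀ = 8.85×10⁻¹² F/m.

463 pF

A = (39.7 mm)² = 1.58×10⁻³ m².
Side-by-side slabs ⇒ two capacitors in parallel, each spanning the full gap.
C₁ = κ₁ε₀A₁/d = 14.2 × 8.85×10⁻¹² × 4.03×10⁻⁴ / 2.02×10⁻⁴ = 2.51×10⁻¹⁰ F.
C₂ = κ₂ε₀A₂/d = 4.12 × 8.85×10⁻¹² × 1.17×10⁻³ / 2.02×10⁻⁴ = 2.12×10⁻¹⁰ F.
C = C₁ + C₂ = 4.63×10⁻¹⁰ F.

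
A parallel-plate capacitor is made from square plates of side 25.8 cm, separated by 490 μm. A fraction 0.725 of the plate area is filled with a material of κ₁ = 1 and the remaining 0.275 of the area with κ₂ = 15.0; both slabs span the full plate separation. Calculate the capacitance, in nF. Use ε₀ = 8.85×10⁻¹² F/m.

C ≈ 5.83 nF

A = (25.8 cm)² = 6.66×10⁻² m².
Side-by-side slabs ⇒ two capacitors in parallel, each spanning the full gap.
C₁ = κ₁ε₀A₁/d = 1.00 × 8.85×10⁻¹² × 4.83×10⁻² / 4.90×10⁻⁴ = 8.72×10⁻¹⁰ F.
C₂ = κ₂ε₀A₂/d = 15.0 × 8.85×10⁻¹² × 1.83×10⁻² / 4.90×10⁻⁴ = 4.96×10⁻⁹ F.
C = C₁ + C₂ = 5.83×10⁻⁹ F.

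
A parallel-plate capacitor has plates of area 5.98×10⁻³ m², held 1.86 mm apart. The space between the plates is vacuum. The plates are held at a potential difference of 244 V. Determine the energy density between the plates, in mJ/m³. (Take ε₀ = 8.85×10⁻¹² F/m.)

u ≈ 76.1 mJ/m³

E = V/d = 244 / 1.86×10⁻³ = 1.31×10⁵ V/m.
u = ½ε₀E² = ½ × 8.85×10⁻¹² × (1.31×10⁵)² = 7.61×10⁻² J/m³.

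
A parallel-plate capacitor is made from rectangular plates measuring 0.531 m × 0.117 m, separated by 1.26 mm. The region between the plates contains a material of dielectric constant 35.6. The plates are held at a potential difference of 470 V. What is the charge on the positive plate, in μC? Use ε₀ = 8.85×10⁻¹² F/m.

Q ≈ 7.30 μC

A = 0.531 × 0.117 m² = 6.21×10⁻² m².
C = κε₀A/d = 35.6 × 8.85×10⁻¹² × 6.21×10⁻² / 1.26×10⁻³ = 1.55×10⁻⁸ F.
Q = CV = 1.55×10⁻⁸ × 470 = 7.30×10⁻⁶ C.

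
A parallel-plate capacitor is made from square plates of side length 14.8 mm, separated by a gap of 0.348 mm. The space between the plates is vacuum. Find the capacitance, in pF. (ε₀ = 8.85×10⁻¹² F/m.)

A = (14.8 mm)² = 2.19×10⁻⁴ m².
C = ε₀A/d = 8.85×10⁻¹² × 2.19×10⁻⁴ / 3.48×10⁻⁴ = 5.57×10⁻¹² F.

5.57 pF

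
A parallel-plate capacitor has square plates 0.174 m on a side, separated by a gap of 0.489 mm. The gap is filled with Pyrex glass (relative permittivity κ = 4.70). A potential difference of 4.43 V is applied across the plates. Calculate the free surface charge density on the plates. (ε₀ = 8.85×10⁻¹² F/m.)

A = (0.174 m)² = 3.03×10⁻² m².
C = κε₀A/d = 4.70 × 8.85×10⁻¹² × 3.03×10⁻² / 4.89×10⁻⁴ = 2.58×10⁻⁹ F.
σ = Q/A = CV/A = 2.58×10⁻⁹ × 4.43 / 3.03×10⁻² = 3.77×10⁻⁷ C/m².

σ ≈ 377 nC/m²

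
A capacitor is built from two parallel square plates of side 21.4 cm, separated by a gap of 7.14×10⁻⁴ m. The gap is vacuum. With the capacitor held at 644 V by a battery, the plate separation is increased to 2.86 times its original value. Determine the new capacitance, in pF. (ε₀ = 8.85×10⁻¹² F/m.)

A = (21.4 cm)² = 4.58×10⁻² m².
Initially C₁ = ε₀A/d = 8.85×10⁻¹² × 4.58×10⁻² / 7.14×10⁻⁴ = 5.68×10⁻¹⁰ F.
C = ε₀A/d scales as 1/d, so C₂/C₁ = d₁/d₂ = 1/2.86 = 0.350.
C₂ = 0.350 × 5.68×10⁻¹⁰ = 1.98×10⁻¹⁰ F.

198 pF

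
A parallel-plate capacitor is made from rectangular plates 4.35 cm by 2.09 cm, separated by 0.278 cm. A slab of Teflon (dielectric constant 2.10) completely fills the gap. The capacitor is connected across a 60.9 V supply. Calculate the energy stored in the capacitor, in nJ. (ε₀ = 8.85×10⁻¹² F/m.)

A = 4.35 × 2.09 cm² = 9.09×10⁻⁴ m².
C = κε₀A/d = 2.10 × 8.85×10⁻¹² × 9.09×10⁻⁴ / 2.78×10⁻³ = 6.08×10⁻¹² F.
U = ½CV² = ½ × 6.08×10⁻¹² × (60.9)² = 1.13×10⁻⁸ J.

11.3 nJ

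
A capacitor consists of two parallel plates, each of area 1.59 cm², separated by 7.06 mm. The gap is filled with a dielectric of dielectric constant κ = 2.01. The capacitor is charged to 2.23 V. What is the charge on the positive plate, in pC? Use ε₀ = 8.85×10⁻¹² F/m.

A = 1.59 cm² = 1.59×10⁻⁴ m².
C = κε₀A/d = 2.01 × 8.85×10⁻¹² × 1.59×10⁻⁴ / 7.06×10⁻³ = 4.01×10⁻¹³ F.
Q = CV = 4.01×10⁻¹³ × 2.23 = 8.93×10⁻¹³ C.

Q ≈ 0.893 pC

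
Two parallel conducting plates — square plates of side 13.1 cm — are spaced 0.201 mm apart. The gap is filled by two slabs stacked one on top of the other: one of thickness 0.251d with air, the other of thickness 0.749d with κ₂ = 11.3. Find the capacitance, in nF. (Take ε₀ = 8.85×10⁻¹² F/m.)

A = (13.1 cm)² = 1.72×10⁻² m².
Stacked slabs ⇒ two capacitors in series, each with the full plate area.
C₁ = κ₁ε₀A/d₁ = 1.00 × 8.85×10⁻¹² × 1.72×10⁻² / 5.05×10⁻⁵ = 3.01×10⁻⁹ F.
C₂ = κ₂ε₀A/d₂ = 11.3 × 8.85×10⁻¹² × 1.72×10⁻² / 1.51×10⁻⁴ = 1.14×10⁻⁸ F.
C = (1/C₁ + 1/C₂)⁻¹ = 2.38×10⁻⁹ F.

2.38 nF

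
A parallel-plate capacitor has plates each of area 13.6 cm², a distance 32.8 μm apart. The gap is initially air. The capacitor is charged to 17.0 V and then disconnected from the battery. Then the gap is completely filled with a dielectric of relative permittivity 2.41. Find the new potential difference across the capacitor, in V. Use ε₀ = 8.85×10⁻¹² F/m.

A = 13.6 cm² = 1.36×10⁻³ m².
Initially C₁ = ε₀A/d = 8.85×10⁻¹² × 1.36×10⁻³ / 3.28×10⁻⁵ = 3.67×10⁻¹⁰ F.
V₁ = 17.0 V.
Isolated ⇒ Q is held fixed. C₂ = 2.41 C₁ and V = Q/C, so V₂/V₁ = C₁/C₂ = 0.415.
V₂ = 0.415 × 17.0 = 7.05 V.

V ≈ 7.05 V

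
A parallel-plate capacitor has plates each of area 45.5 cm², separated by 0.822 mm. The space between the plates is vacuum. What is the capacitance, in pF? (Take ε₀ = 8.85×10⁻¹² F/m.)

49.0 pF

A = 45.5 cm² = 4.55×10⁻³ m².
C = ε₀A/d = 8.85×10⁻¹² × 4.55×10⁻³ / 8.22×10⁻⁴ = 4.90×10⁻¹¹ F.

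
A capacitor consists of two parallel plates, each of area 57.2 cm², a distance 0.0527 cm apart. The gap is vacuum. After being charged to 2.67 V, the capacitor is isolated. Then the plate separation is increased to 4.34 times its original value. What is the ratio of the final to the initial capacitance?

C = ε₀A/d scales as 1/d, so C₂/C₁ = d₁/d₂ = 1/4.34 = 0.230.

0.230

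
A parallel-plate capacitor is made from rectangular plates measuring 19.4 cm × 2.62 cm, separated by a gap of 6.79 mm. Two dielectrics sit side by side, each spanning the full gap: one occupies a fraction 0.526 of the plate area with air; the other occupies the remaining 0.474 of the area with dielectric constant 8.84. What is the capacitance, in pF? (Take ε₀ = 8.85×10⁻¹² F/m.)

A = 19.4 × 2.62 cm² = 5.08×10⁻³ m².
Side-by-side slabs ⇒ two capacitors in parallel, each spanning the full gap.
C₁ = κ₁ε₀A₁/d = 1.00 × 8.85×10⁻¹² × 2.67×10⁻³ / 6.79×10⁻³ = 3.48×10⁻¹² F.
C₂ = κ₂ε₀A₂/d = 8.84 × 8.85×10⁻¹² × 2.41×10⁻³ / 6.79×10⁻³ = 2.78×10⁻¹¹ F.
C = C₁ + C₂ = 3.12×10⁻¹¹ F.

31.2 pF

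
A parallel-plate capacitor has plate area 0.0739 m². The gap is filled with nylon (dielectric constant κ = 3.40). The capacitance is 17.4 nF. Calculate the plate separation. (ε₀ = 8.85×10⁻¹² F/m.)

d ≈ 128 μm

d = κε₀A/C = 3.40 × 8.85×10⁻¹² × 7.39×10⁻² / 1.74×10⁻⁸ = 1.28×10⁻⁴ m.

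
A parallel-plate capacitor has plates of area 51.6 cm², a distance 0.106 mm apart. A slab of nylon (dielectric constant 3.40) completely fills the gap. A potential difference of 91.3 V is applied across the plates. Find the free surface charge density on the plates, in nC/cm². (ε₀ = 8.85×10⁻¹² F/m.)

A = 51.6 cm² = 5.16×10⁻³ m².
C = κε₀A/d = 3.40 × 8.85×10⁻¹² × 5.16×10⁻³ / 1.06×10⁻⁴ = 1.46×10⁻⁹ F.
σ = Q/A = CV/A = 1.46×10⁻⁹ × 91.3 / 5.16×10⁻³ = 2.59×10⁻⁵ C/m².

2.59 nC/cm²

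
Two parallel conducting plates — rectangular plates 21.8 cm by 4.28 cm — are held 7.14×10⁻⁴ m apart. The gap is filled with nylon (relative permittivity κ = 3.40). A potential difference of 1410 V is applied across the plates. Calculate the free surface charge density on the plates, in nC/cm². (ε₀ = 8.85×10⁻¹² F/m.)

A = 21.8 × 4.28 cm² = 9.33×10⁻³ m².
C = κε₀A/d = 3.40 × 8.85×10⁻¹² × 9.33×10⁻³ / 7.14×10⁻⁴ = 3.93×10⁻¹⁰ F.
σ = Q/A = CV/A = 3.93×10⁻¹⁰ × 1410 / 9.33×10⁻³ = 5.94×10⁻⁵ C/m².

5.94 nC/cm²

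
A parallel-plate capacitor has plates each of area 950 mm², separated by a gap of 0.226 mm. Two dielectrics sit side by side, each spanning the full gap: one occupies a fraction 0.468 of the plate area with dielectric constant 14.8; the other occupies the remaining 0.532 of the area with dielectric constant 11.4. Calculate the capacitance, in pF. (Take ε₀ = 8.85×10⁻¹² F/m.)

A = 950 mm² = 9.50×10⁻⁴ m².
Side-by-side slabs ⇒ two capacitors in parallel, each spanning the full gap.
C₁ = κ₁ε₀A₁/d = 14.8 × 8.85×10⁻¹² × 4.45×10⁻⁴ / 2.26×10⁻⁴ = 2.58×10⁻¹⁰ F.
C₂ = κ₂ε₀A₂/d = 11.4 × 8.85×10⁻¹² × 5.05×10⁻⁴ / 2.26×10⁻⁴ = 2.26×10⁻¹⁰ F.
C = C₁ + C₂ = 4.83×10⁻¹⁰ F.

C ≈ 483 pF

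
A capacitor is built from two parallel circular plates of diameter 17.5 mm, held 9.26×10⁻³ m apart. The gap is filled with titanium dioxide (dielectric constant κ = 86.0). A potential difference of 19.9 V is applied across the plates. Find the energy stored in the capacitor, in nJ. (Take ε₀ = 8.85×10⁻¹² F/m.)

3.91 nJ

A = π(17.5/2 mm)² = 2.41×10⁻⁴ m².
C = κε₀A/d = 86.0 × 8.85×10⁻¹² × 2.41×10⁻⁴ / 9.26×10⁻³ = 1.98×10⁻¹¹ F.
U = ½CV² = ½ × 1.98×10⁻¹¹ × (19.9)² = 3.91×10⁻⁹ J.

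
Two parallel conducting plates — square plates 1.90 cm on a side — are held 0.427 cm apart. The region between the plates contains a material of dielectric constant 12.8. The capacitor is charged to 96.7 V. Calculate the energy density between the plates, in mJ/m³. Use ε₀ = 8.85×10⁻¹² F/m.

u ≈ 29.0 mJ/m³

E = V/d = 96.7 / 4.27×10⁻³ = 2.26×10⁴ V/m.
u = ½κε₀E² = ½ × 12.8 × 8.85×10⁻¹² × (2.26×10⁴)² = 2.90×10⁻² J/m³.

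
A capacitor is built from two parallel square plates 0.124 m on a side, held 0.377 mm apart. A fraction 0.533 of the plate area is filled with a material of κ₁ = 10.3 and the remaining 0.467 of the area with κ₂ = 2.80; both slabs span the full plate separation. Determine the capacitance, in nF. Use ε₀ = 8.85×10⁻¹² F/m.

A = (0.124 m)² = 1.54×10⁻² m².
Side-by-side slabs ⇒ two capacitors in parallel, each spanning the full gap.
C₁ = κ₁ε₀A₁/d = 10.3 × 8.85×10⁻¹² × 8.20×10⁻³ / 3.77×10⁻⁴ = 1.98×10⁻⁹ F.
C₂ = κ₂ε₀A₂/d = 2.80 × 8.85×10⁻¹² × 7.18×10⁻³ / 3.77×10⁻⁴ = 4.72×10⁻¹⁰ F.
C = C₁ + C₂ = 2.45×10⁻⁹ F.

2.45 nF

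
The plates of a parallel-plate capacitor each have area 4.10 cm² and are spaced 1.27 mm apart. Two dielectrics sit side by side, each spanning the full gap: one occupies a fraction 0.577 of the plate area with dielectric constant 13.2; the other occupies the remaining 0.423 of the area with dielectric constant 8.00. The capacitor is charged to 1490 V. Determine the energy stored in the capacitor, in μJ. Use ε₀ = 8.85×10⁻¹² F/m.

U ≈ 34.9 μJ

A = 4.10 cm² = 4.10×10⁻⁴ m².
Side-by-side slabs ⇒ two capacitors in parallel, each spanning the full gap.
C₁ = κ₁ε₀A₁/d = 13.2 × 8.85×10⁻¹² × 2.37×10⁻⁴ / 1.27×10⁻³ = 2.18×10⁻¹¹ F.
C₂ = κ₂ε₀A₂/d = 8.00 × 8.85×10⁻¹² × 1.73×10⁻⁴ / 1.27×10⁻³ = 9.67×10⁻¹² F.
C = C₁ + C₂ = 3.14×10⁻¹¹ F.
U = ½CV² = ½ × 3.14×10⁻¹¹ × (1490)² = 3.49×10⁻⁵ J.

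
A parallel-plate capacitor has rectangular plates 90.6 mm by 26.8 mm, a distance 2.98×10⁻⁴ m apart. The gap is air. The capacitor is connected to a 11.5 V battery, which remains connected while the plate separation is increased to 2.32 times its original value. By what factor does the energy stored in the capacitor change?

Battery connected ⇒ V is held fixed.
C₂ = 0.431 C₁ and U = ½CV², so U₂/U₁ = C₂/C₁ = 0.431.

U₂/U₁ ≈ 0.431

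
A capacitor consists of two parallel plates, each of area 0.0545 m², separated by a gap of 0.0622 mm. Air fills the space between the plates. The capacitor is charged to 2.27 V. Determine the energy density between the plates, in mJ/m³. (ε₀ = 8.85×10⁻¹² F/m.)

5.89 mJ/m³

E = V/d = 2.27 / 6.22×10⁻⁵ = 3.65×10⁴ V/m.
u = ½ε₀E² = ½ × 8.85×10⁻¹² × (3.65×10⁴)² = 5.89×10⁻³ J/m³.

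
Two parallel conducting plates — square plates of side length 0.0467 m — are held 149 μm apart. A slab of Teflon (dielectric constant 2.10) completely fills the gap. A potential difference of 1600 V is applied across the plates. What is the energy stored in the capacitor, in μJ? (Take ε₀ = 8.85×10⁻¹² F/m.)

348 μJ

A = (0.0467 m)² = 2.18×10⁻³ m².
C = κε₀A/d = 2.10 × 8.85×10⁻¹² × 2.18×10⁻³ / 1.49×10⁻⁴ = 2.72×10⁻¹⁰ F.
U = ½CV² = ½ × 2.72×10⁻¹⁰ × (1600)² = 3.48×10⁻⁴ J.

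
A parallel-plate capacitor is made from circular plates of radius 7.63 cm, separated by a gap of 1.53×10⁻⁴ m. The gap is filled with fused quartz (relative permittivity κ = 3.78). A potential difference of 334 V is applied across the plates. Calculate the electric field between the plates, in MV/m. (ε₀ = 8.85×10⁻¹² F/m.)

E = V/d = 334 / 1.53×10⁻⁴ = 2.18×10⁶ V/m.

E ≈ 2.18 MV/m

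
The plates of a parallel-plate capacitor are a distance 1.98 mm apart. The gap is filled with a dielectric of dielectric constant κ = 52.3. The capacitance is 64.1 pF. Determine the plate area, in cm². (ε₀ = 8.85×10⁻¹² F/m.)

A = Cd/(κε₀) = 6.41×10⁻¹¹ × 1.98×10⁻³ / (52.3 × 8.85×10⁻¹²) = 2.74×10⁻⁴ m².

A ≈ 2.74 cm²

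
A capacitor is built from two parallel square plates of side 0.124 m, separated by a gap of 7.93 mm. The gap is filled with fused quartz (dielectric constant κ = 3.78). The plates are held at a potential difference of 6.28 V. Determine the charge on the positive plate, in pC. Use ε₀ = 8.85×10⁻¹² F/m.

Q ≈ 407 pC

A = (0.124 m)² = 1.54×10⁻² m².
C = κε₀A/d = 3.78 × 8.85×10⁻¹² × 1.54×10⁻² / 7.93×10⁻³ = 6.49×10⁻¹¹ F.
Q = CV = 6.49×10⁻¹¹ × 6.28 = 4.07×10⁻¹⁰ C.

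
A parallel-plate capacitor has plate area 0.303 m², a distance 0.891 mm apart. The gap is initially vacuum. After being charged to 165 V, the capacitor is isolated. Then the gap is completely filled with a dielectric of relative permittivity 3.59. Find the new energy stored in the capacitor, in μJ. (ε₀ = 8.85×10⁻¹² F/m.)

Initially C₁ = ε₀A/d = 8.85×10⁻¹² × 0.303 / 8.91×10⁻⁴ = 3.01×10⁻⁹ F.
U₁ = 4.10×10⁻⁵ J.
Isolated ⇒ Q is held fixed. C₂ = 3.59 C₁ and U = Q²/(2C), so U₂/U₁ = C₁/C₂ = 0.279.
U₂ = 0.279 × 4.10×10⁻⁵ = 1.14×10⁻⁵ J.

11.4 μJ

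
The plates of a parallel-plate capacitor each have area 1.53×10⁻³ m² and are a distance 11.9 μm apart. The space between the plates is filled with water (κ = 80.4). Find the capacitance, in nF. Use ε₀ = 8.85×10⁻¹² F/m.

C ≈ 91.5 nF

C = κε₀A/d = 80.4 × 8.85×10⁻¹² × 1.53×10⁻³ / 1.19×10⁻⁵ = 9.15×10⁻⁸ F.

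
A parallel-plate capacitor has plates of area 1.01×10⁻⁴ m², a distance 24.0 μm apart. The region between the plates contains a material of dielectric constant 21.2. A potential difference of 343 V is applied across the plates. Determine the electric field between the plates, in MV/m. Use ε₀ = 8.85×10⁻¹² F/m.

14.3 MV/m

E = V/d = 343 / 2.40×10⁻⁵ = 1.43×10⁷ V/m.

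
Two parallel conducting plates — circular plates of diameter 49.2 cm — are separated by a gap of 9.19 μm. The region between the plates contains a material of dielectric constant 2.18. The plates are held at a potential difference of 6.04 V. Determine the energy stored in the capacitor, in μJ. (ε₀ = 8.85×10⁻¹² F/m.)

7.28 μJ

A = π(49.2/2 cm)² = 0.190 m².
C = κε₀A/d = 2.18 × 8.85×10⁻¹² × 0.190 / 9.19×10⁻⁶ = 3.99×10⁻⁷ F.
U = ½CV² = ½ × 3.99×10⁻⁷ × (6.04)² = 7.28×10⁻⁶ J.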